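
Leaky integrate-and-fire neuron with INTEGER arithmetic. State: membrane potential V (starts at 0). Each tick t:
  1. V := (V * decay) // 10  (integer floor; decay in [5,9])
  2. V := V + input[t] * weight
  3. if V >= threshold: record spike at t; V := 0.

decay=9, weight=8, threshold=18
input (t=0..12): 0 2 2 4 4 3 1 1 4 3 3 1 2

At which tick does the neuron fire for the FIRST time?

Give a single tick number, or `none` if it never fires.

t=0: input=0 -> V=0
t=1: input=2 -> V=16
t=2: input=2 -> V=0 FIRE
t=3: input=4 -> V=0 FIRE
t=4: input=4 -> V=0 FIRE
t=5: input=3 -> V=0 FIRE
t=6: input=1 -> V=8
t=7: input=1 -> V=15
t=8: input=4 -> V=0 FIRE
t=9: input=3 -> V=0 FIRE
t=10: input=3 -> V=0 FIRE
t=11: input=1 -> V=8
t=12: input=2 -> V=0 FIRE

Answer: 2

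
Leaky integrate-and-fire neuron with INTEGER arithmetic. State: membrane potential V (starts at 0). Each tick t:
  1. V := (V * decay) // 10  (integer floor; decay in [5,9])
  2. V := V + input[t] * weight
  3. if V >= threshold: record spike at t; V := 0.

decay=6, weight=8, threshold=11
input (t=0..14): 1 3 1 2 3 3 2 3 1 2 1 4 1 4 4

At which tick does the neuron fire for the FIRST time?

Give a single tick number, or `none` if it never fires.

Answer: 1

Derivation:
t=0: input=1 -> V=8
t=1: input=3 -> V=0 FIRE
t=2: input=1 -> V=8
t=3: input=2 -> V=0 FIRE
t=4: input=3 -> V=0 FIRE
t=5: input=3 -> V=0 FIRE
t=6: input=2 -> V=0 FIRE
t=7: input=3 -> V=0 FIRE
t=8: input=1 -> V=8
t=9: input=2 -> V=0 FIRE
t=10: input=1 -> V=8
t=11: input=4 -> V=0 FIRE
t=12: input=1 -> V=8
t=13: input=4 -> V=0 FIRE
t=14: input=4 -> V=0 FIRE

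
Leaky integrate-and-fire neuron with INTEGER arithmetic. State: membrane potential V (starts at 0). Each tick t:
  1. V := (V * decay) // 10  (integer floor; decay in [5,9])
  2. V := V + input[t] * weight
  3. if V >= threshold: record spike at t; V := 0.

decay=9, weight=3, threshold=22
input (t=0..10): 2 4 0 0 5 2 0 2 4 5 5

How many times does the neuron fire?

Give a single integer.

t=0: input=2 -> V=6
t=1: input=4 -> V=17
t=2: input=0 -> V=15
t=3: input=0 -> V=13
t=4: input=5 -> V=0 FIRE
t=5: input=2 -> V=6
t=6: input=0 -> V=5
t=7: input=2 -> V=10
t=8: input=4 -> V=21
t=9: input=5 -> V=0 FIRE
t=10: input=5 -> V=15

Answer: 2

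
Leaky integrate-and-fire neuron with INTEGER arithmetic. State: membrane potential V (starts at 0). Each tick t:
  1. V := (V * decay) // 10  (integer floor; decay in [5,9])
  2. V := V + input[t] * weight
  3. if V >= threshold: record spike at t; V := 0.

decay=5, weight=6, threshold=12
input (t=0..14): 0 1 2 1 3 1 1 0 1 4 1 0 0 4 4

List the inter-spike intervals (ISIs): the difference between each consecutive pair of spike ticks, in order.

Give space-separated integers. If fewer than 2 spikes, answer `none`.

Answer: 2 5 4 1

Derivation:
t=0: input=0 -> V=0
t=1: input=1 -> V=6
t=2: input=2 -> V=0 FIRE
t=3: input=1 -> V=6
t=4: input=3 -> V=0 FIRE
t=5: input=1 -> V=6
t=6: input=1 -> V=9
t=7: input=0 -> V=4
t=8: input=1 -> V=8
t=9: input=4 -> V=0 FIRE
t=10: input=1 -> V=6
t=11: input=0 -> V=3
t=12: input=0 -> V=1
t=13: input=4 -> V=0 FIRE
t=14: input=4 -> V=0 FIRE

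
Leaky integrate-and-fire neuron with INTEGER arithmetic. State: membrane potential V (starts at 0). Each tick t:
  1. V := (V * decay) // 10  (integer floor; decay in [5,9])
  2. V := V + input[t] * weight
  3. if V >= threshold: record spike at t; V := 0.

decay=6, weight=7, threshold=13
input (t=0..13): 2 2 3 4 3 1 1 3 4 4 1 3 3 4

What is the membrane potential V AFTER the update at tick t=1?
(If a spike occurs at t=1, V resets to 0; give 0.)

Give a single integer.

t=0: input=2 -> V=0 FIRE
t=1: input=2 -> V=0 FIRE
t=2: input=3 -> V=0 FIRE
t=3: input=4 -> V=0 FIRE
t=4: input=3 -> V=0 FIRE
t=5: input=1 -> V=7
t=6: input=1 -> V=11
t=7: input=3 -> V=0 FIRE
t=8: input=4 -> V=0 FIRE
t=9: input=4 -> V=0 FIRE
t=10: input=1 -> V=7
t=11: input=3 -> V=0 FIRE
t=12: input=3 -> V=0 FIRE
t=13: input=4 -> V=0 FIRE

Answer: 0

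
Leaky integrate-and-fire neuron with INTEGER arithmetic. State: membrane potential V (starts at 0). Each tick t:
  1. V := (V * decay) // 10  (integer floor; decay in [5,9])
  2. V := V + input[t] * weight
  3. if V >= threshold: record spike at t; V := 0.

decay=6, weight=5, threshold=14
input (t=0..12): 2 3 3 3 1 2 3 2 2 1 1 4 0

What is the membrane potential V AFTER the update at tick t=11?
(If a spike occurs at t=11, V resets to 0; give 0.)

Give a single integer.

Answer: 0

Derivation:
t=0: input=2 -> V=10
t=1: input=3 -> V=0 FIRE
t=2: input=3 -> V=0 FIRE
t=3: input=3 -> V=0 FIRE
t=4: input=1 -> V=5
t=5: input=2 -> V=13
t=6: input=3 -> V=0 FIRE
t=7: input=2 -> V=10
t=8: input=2 -> V=0 FIRE
t=9: input=1 -> V=5
t=10: input=1 -> V=8
t=11: input=4 -> V=0 FIRE
t=12: input=0 -> V=0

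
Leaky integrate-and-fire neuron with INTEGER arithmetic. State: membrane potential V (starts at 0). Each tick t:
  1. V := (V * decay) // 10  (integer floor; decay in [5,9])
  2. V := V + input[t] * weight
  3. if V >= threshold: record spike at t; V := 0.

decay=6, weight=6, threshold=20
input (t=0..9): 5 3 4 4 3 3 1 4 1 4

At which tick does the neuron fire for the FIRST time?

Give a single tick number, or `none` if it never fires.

t=0: input=5 -> V=0 FIRE
t=1: input=3 -> V=18
t=2: input=4 -> V=0 FIRE
t=3: input=4 -> V=0 FIRE
t=4: input=3 -> V=18
t=5: input=3 -> V=0 FIRE
t=6: input=1 -> V=6
t=7: input=4 -> V=0 FIRE
t=8: input=1 -> V=6
t=9: input=4 -> V=0 FIRE

Answer: 0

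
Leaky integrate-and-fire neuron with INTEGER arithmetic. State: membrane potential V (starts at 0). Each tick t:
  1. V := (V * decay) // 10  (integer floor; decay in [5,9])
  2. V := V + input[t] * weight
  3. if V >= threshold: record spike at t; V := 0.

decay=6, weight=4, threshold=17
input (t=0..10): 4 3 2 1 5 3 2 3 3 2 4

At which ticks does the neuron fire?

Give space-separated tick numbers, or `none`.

Answer: 1 4 7 10

Derivation:
t=0: input=4 -> V=16
t=1: input=3 -> V=0 FIRE
t=2: input=2 -> V=8
t=3: input=1 -> V=8
t=4: input=5 -> V=0 FIRE
t=5: input=3 -> V=12
t=6: input=2 -> V=15
t=7: input=3 -> V=0 FIRE
t=8: input=3 -> V=12
t=9: input=2 -> V=15
t=10: input=4 -> V=0 FIRE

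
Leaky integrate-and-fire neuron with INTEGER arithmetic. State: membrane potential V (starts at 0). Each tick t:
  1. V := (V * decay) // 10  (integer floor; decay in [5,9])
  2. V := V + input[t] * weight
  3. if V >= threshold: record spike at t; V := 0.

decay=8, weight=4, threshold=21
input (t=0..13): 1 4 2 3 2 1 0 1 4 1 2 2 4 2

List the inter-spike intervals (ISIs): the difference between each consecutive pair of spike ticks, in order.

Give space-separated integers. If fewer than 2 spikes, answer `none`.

t=0: input=1 -> V=4
t=1: input=4 -> V=19
t=2: input=2 -> V=0 FIRE
t=3: input=3 -> V=12
t=4: input=2 -> V=17
t=5: input=1 -> V=17
t=6: input=0 -> V=13
t=7: input=1 -> V=14
t=8: input=4 -> V=0 FIRE
t=9: input=1 -> V=4
t=10: input=2 -> V=11
t=11: input=2 -> V=16
t=12: input=4 -> V=0 FIRE
t=13: input=2 -> V=8

Answer: 6 4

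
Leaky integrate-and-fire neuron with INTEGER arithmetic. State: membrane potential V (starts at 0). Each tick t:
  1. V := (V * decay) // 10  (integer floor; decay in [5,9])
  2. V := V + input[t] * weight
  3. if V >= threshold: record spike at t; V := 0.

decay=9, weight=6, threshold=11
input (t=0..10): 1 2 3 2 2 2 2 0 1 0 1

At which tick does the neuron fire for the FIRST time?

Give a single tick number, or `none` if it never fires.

t=0: input=1 -> V=6
t=1: input=2 -> V=0 FIRE
t=2: input=3 -> V=0 FIRE
t=3: input=2 -> V=0 FIRE
t=4: input=2 -> V=0 FIRE
t=5: input=2 -> V=0 FIRE
t=6: input=2 -> V=0 FIRE
t=7: input=0 -> V=0
t=8: input=1 -> V=6
t=9: input=0 -> V=5
t=10: input=1 -> V=10

Answer: 1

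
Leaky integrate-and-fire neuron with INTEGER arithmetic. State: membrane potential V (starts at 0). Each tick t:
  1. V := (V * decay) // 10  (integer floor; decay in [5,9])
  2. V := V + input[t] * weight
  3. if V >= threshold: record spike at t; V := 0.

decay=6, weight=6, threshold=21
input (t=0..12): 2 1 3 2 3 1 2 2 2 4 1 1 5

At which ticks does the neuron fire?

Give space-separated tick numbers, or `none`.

Answer: 2 4 7 9 12

Derivation:
t=0: input=2 -> V=12
t=1: input=1 -> V=13
t=2: input=3 -> V=0 FIRE
t=3: input=2 -> V=12
t=4: input=3 -> V=0 FIRE
t=5: input=1 -> V=6
t=6: input=2 -> V=15
t=7: input=2 -> V=0 FIRE
t=8: input=2 -> V=12
t=9: input=4 -> V=0 FIRE
t=10: input=1 -> V=6
t=11: input=1 -> V=9
t=12: input=5 -> V=0 FIRE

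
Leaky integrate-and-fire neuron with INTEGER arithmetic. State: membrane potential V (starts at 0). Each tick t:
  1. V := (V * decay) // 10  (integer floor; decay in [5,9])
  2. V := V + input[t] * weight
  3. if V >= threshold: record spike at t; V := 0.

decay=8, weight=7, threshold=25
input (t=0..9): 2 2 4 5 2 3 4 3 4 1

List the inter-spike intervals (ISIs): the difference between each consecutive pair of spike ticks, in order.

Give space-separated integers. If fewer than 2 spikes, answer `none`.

Answer: 1 1 2 1 2

Derivation:
t=0: input=2 -> V=14
t=1: input=2 -> V=0 FIRE
t=2: input=4 -> V=0 FIRE
t=3: input=5 -> V=0 FIRE
t=4: input=2 -> V=14
t=5: input=3 -> V=0 FIRE
t=6: input=4 -> V=0 FIRE
t=7: input=3 -> V=21
t=8: input=4 -> V=0 FIRE
t=9: input=1 -> V=7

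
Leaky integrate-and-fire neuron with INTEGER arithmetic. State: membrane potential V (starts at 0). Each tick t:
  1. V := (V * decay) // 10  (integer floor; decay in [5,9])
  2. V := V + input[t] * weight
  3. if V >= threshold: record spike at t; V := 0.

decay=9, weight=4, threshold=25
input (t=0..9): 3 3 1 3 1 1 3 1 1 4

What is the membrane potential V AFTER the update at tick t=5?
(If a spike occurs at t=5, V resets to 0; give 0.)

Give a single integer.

Answer: 7

Derivation:
t=0: input=3 -> V=12
t=1: input=3 -> V=22
t=2: input=1 -> V=23
t=3: input=3 -> V=0 FIRE
t=4: input=1 -> V=4
t=5: input=1 -> V=7
t=6: input=3 -> V=18
t=7: input=1 -> V=20
t=8: input=1 -> V=22
t=9: input=4 -> V=0 FIRE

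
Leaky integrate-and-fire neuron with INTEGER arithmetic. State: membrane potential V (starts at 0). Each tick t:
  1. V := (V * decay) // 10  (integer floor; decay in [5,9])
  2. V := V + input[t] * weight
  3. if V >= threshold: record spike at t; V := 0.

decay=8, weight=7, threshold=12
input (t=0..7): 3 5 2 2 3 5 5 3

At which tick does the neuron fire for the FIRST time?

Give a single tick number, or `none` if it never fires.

Answer: 0

Derivation:
t=0: input=3 -> V=0 FIRE
t=1: input=5 -> V=0 FIRE
t=2: input=2 -> V=0 FIRE
t=3: input=2 -> V=0 FIRE
t=4: input=3 -> V=0 FIRE
t=5: input=5 -> V=0 FIRE
t=6: input=5 -> V=0 FIRE
t=7: input=3 -> V=0 FIRE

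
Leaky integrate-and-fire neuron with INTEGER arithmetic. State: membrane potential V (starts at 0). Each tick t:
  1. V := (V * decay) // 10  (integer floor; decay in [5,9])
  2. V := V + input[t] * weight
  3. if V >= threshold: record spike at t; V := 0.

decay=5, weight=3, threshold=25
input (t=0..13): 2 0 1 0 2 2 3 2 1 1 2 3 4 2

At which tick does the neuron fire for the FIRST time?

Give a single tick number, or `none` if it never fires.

Answer: none

Derivation:
t=0: input=2 -> V=6
t=1: input=0 -> V=3
t=2: input=1 -> V=4
t=3: input=0 -> V=2
t=4: input=2 -> V=7
t=5: input=2 -> V=9
t=6: input=3 -> V=13
t=7: input=2 -> V=12
t=8: input=1 -> V=9
t=9: input=1 -> V=7
t=10: input=2 -> V=9
t=11: input=3 -> V=13
t=12: input=4 -> V=18
t=13: input=2 -> V=15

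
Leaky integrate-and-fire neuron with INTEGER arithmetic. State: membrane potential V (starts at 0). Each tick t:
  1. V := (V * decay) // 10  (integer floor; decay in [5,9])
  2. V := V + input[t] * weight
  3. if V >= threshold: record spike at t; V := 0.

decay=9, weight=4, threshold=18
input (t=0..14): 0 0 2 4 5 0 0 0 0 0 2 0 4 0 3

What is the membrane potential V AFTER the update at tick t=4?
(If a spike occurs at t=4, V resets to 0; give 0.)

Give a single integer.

t=0: input=0 -> V=0
t=1: input=0 -> V=0
t=2: input=2 -> V=8
t=3: input=4 -> V=0 FIRE
t=4: input=5 -> V=0 FIRE
t=5: input=0 -> V=0
t=6: input=0 -> V=0
t=7: input=0 -> V=0
t=8: input=0 -> V=0
t=9: input=0 -> V=0
t=10: input=2 -> V=8
t=11: input=0 -> V=7
t=12: input=4 -> V=0 FIRE
t=13: input=0 -> V=0
t=14: input=3 -> V=12

Answer: 0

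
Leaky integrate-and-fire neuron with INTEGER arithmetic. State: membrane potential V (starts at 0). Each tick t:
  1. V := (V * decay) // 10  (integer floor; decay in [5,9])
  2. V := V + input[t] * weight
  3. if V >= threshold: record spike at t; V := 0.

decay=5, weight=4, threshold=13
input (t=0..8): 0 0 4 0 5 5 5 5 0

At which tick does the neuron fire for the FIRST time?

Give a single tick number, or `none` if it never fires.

t=0: input=0 -> V=0
t=1: input=0 -> V=0
t=2: input=4 -> V=0 FIRE
t=3: input=0 -> V=0
t=4: input=5 -> V=0 FIRE
t=5: input=5 -> V=0 FIRE
t=6: input=5 -> V=0 FIRE
t=7: input=5 -> V=0 FIRE
t=8: input=0 -> V=0

Answer: 2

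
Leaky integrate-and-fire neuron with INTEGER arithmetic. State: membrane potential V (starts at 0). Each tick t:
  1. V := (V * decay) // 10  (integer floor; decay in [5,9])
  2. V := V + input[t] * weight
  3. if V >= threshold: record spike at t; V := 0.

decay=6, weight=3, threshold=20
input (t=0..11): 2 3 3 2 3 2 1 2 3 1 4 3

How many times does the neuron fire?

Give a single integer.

t=0: input=2 -> V=6
t=1: input=3 -> V=12
t=2: input=3 -> V=16
t=3: input=2 -> V=15
t=4: input=3 -> V=18
t=5: input=2 -> V=16
t=6: input=1 -> V=12
t=7: input=2 -> V=13
t=8: input=3 -> V=16
t=9: input=1 -> V=12
t=10: input=4 -> V=19
t=11: input=3 -> V=0 FIRE

Answer: 1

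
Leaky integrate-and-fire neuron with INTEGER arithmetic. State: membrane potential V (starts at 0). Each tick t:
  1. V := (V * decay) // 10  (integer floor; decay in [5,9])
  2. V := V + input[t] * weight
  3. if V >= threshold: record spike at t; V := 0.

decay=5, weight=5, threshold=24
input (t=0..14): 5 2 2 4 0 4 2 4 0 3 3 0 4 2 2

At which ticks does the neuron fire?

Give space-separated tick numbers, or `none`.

t=0: input=5 -> V=0 FIRE
t=1: input=2 -> V=10
t=2: input=2 -> V=15
t=3: input=4 -> V=0 FIRE
t=4: input=0 -> V=0
t=5: input=4 -> V=20
t=6: input=2 -> V=20
t=7: input=4 -> V=0 FIRE
t=8: input=0 -> V=0
t=9: input=3 -> V=15
t=10: input=3 -> V=22
t=11: input=0 -> V=11
t=12: input=4 -> V=0 FIRE
t=13: input=2 -> V=10
t=14: input=2 -> V=15

Answer: 0 3 7 12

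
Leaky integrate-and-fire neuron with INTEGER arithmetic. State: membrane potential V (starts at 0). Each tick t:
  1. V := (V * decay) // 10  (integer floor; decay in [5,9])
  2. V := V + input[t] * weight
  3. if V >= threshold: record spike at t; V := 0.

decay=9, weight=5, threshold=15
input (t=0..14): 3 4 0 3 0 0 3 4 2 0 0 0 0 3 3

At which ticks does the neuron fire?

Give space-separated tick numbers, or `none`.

Answer: 0 1 3 6 7 13 14

Derivation:
t=0: input=3 -> V=0 FIRE
t=1: input=4 -> V=0 FIRE
t=2: input=0 -> V=0
t=3: input=3 -> V=0 FIRE
t=4: input=0 -> V=0
t=5: input=0 -> V=0
t=6: input=3 -> V=0 FIRE
t=7: input=4 -> V=0 FIRE
t=8: input=2 -> V=10
t=9: input=0 -> V=9
t=10: input=0 -> V=8
t=11: input=0 -> V=7
t=12: input=0 -> V=6
t=13: input=3 -> V=0 FIRE
t=14: input=3 -> V=0 FIRE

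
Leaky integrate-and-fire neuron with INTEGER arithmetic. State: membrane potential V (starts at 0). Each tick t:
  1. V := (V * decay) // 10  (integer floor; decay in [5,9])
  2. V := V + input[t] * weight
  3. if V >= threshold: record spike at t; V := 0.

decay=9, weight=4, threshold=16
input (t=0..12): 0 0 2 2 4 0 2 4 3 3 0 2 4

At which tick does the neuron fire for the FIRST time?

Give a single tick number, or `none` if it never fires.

t=0: input=0 -> V=0
t=1: input=0 -> V=0
t=2: input=2 -> V=8
t=3: input=2 -> V=15
t=4: input=4 -> V=0 FIRE
t=5: input=0 -> V=0
t=6: input=2 -> V=8
t=7: input=4 -> V=0 FIRE
t=8: input=3 -> V=12
t=9: input=3 -> V=0 FIRE
t=10: input=0 -> V=0
t=11: input=2 -> V=8
t=12: input=4 -> V=0 FIRE

Answer: 4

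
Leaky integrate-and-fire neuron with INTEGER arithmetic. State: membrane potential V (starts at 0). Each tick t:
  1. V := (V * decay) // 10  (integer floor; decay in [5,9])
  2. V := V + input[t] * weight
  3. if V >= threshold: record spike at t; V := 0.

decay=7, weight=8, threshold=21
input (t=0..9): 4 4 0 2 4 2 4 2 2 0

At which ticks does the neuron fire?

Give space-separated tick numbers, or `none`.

Answer: 0 1 4 6 8

Derivation:
t=0: input=4 -> V=0 FIRE
t=1: input=4 -> V=0 FIRE
t=2: input=0 -> V=0
t=3: input=2 -> V=16
t=4: input=4 -> V=0 FIRE
t=5: input=2 -> V=16
t=6: input=4 -> V=0 FIRE
t=7: input=2 -> V=16
t=8: input=2 -> V=0 FIRE
t=9: input=0 -> V=0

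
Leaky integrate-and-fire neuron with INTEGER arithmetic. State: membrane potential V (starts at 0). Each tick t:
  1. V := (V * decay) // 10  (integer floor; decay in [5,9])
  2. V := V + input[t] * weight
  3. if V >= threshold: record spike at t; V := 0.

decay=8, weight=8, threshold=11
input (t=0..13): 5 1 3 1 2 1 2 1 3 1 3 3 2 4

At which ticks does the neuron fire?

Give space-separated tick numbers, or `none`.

Answer: 0 2 4 6 8 10 11 12 13

Derivation:
t=0: input=5 -> V=0 FIRE
t=1: input=1 -> V=8
t=2: input=3 -> V=0 FIRE
t=3: input=1 -> V=8
t=4: input=2 -> V=0 FIRE
t=5: input=1 -> V=8
t=6: input=2 -> V=0 FIRE
t=7: input=1 -> V=8
t=8: input=3 -> V=0 FIRE
t=9: input=1 -> V=8
t=10: input=3 -> V=0 FIRE
t=11: input=3 -> V=0 FIRE
t=12: input=2 -> V=0 FIRE
t=13: input=4 -> V=0 FIRE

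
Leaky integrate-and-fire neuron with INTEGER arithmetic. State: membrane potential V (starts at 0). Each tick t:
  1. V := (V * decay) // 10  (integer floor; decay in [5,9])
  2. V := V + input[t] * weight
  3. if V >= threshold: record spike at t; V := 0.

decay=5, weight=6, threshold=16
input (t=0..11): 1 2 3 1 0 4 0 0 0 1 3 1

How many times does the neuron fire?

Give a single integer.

t=0: input=1 -> V=6
t=1: input=2 -> V=15
t=2: input=3 -> V=0 FIRE
t=3: input=1 -> V=6
t=4: input=0 -> V=3
t=5: input=4 -> V=0 FIRE
t=6: input=0 -> V=0
t=7: input=0 -> V=0
t=8: input=0 -> V=0
t=9: input=1 -> V=6
t=10: input=3 -> V=0 FIRE
t=11: input=1 -> V=6

Answer: 3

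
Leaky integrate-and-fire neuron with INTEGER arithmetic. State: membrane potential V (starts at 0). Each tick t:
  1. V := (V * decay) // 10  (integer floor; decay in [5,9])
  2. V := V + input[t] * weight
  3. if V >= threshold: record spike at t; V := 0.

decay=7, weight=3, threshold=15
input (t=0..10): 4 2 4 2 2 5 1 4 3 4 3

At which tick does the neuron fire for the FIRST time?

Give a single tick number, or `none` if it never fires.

Answer: 2

Derivation:
t=0: input=4 -> V=12
t=1: input=2 -> V=14
t=2: input=4 -> V=0 FIRE
t=3: input=2 -> V=6
t=4: input=2 -> V=10
t=5: input=5 -> V=0 FIRE
t=6: input=1 -> V=3
t=7: input=4 -> V=14
t=8: input=3 -> V=0 FIRE
t=9: input=4 -> V=12
t=10: input=3 -> V=0 FIRE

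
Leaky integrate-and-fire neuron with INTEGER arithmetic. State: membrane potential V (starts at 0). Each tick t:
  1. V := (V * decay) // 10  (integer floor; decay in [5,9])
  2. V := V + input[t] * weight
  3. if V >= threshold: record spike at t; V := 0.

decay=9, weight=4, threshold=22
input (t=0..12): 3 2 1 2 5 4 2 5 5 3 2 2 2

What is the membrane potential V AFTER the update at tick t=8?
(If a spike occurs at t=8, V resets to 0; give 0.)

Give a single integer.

t=0: input=3 -> V=12
t=1: input=2 -> V=18
t=2: input=1 -> V=20
t=3: input=2 -> V=0 FIRE
t=4: input=5 -> V=20
t=5: input=4 -> V=0 FIRE
t=6: input=2 -> V=8
t=7: input=5 -> V=0 FIRE
t=8: input=5 -> V=20
t=9: input=3 -> V=0 FIRE
t=10: input=2 -> V=8
t=11: input=2 -> V=15
t=12: input=2 -> V=21

Answer: 20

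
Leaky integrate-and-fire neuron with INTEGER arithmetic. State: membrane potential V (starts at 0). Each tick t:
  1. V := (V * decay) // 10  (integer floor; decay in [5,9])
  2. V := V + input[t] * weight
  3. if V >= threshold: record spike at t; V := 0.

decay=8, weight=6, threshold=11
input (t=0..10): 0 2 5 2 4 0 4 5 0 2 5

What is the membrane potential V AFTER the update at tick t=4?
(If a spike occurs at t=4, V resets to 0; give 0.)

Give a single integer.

t=0: input=0 -> V=0
t=1: input=2 -> V=0 FIRE
t=2: input=5 -> V=0 FIRE
t=3: input=2 -> V=0 FIRE
t=4: input=4 -> V=0 FIRE
t=5: input=0 -> V=0
t=6: input=4 -> V=0 FIRE
t=7: input=5 -> V=0 FIRE
t=8: input=0 -> V=0
t=9: input=2 -> V=0 FIRE
t=10: input=5 -> V=0 FIRE

Answer: 0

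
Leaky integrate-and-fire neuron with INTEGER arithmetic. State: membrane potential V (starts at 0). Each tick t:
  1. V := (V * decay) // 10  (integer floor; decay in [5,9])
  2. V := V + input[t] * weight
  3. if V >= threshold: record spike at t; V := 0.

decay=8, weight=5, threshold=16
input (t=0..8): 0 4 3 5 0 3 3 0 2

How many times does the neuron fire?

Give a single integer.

t=0: input=0 -> V=0
t=1: input=4 -> V=0 FIRE
t=2: input=3 -> V=15
t=3: input=5 -> V=0 FIRE
t=4: input=0 -> V=0
t=5: input=3 -> V=15
t=6: input=3 -> V=0 FIRE
t=7: input=0 -> V=0
t=8: input=2 -> V=10

Answer: 3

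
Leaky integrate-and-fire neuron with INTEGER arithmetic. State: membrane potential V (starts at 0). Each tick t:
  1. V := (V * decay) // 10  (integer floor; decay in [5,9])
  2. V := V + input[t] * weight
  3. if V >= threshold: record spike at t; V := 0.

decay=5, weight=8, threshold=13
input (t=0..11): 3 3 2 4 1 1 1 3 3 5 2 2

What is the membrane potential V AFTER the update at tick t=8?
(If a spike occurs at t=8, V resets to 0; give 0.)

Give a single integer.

Answer: 0

Derivation:
t=0: input=3 -> V=0 FIRE
t=1: input=3 -> V=0 FIRE
t=2: input=2 -> V=0 FIRE
t=3: input=4 -> V=0 FIRE
t=4: input=1 -> V=8
t=5: input=1 -> V=12
t=6: input=1 -> V=0 FIRE
t=7: input=3 -> V=0 FIRE
t=8: input=3 -> V=0 FIRE
t=9: input=5 -> V=0 FIRE
t=10: input=2 -> V=0 FIRE
t=11: input=2 -> V=0 FIRE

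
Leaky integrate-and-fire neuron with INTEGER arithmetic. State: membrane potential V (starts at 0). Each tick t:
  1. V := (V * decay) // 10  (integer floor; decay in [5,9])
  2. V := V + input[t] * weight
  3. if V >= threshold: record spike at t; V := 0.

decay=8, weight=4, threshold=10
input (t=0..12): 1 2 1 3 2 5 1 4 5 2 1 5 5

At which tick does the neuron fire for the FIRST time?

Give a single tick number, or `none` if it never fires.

t=0: input=1 -> V=4
t=1: input=2 -> V=0 FIRE
t=2: input=1 -> V=4
t=3: input=3 -> V=0 FIRE
t=4: input=2 -> V=8
t=5: input=5 -> V=0 FIRE
t=6: input=1 -> V=4
t=7: input=4 -> V=0 FIRE
t=8: input=5 -> V=0 FIRE
t=9: input=2 -> V=8
t=10: input=1 -> V=0 FIRE
t=11: input=5 -> V=0 FIRE
t=12: input=5 -> V=0 FIRE

Answer: 1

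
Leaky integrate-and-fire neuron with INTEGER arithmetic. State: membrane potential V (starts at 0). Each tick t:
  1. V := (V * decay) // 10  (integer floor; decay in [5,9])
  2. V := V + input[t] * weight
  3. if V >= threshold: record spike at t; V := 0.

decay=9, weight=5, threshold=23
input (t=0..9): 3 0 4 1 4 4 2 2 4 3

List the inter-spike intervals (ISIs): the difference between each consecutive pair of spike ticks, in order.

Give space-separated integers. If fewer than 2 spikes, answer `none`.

t=0: input=3 -> V=15
t=1: input=0 -> V=13
t=2: input=4 -> V=0 FIRE
t=3: input=1 -> V=5
t=4: input=4 -> V=0 FIRE
t=5: input=4 -> V=20
t=6: input=2 -> V=0 FIRE
t=7: input=2 -> V=10
t=8: input=4 -> V=0 FIRE
t=9: input=3 -> V=15

Answer: 2 2 2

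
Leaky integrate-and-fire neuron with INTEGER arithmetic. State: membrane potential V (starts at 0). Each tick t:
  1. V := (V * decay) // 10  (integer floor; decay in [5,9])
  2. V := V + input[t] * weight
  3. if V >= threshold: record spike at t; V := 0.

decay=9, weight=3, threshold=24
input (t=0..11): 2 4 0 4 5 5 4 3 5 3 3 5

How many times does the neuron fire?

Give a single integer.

Answer: 4

Derivation:
t=0: input=2 -> V=6
t=1: input=4 -> V=17
t=2: input=0 -> V=15
t=3: input=4 -> V=0 FIRE
t=4: input=5 -> V=15
t=5: input=5 -> V=0 FIRE
t=6: input=4 -> V=12
t=7: input=3 -> V=19
t=8: input=5 -> V=0 FIRE
t=9: input=3 -> V=9
t=10: input=3 -> V=17
t=11: input=5 -> V=0 FIRE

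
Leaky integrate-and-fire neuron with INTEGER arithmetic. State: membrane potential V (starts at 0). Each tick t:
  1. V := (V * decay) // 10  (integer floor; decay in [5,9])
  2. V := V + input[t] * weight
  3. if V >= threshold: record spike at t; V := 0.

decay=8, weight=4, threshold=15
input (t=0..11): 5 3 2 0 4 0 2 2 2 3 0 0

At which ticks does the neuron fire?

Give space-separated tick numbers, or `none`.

t=0: input=5 -> V=0 FIRE
t=1: input=3 -> V=12
t=2: input=2 -> V=0 FIRE
t=3: input=0 -> V=0
t=4: input=4 -> V=0 FIRE
t=5: input=0 -> V=0
t=6: input=2 -> V=8
t=7: input=2 -> V=14
t=8: input=2 -> V=0 FIRE
t=9: input=3 -> V=12
t=10: input=0 -> V=9
t=11: input=0 -> V=7

Answer: 0 2 4 8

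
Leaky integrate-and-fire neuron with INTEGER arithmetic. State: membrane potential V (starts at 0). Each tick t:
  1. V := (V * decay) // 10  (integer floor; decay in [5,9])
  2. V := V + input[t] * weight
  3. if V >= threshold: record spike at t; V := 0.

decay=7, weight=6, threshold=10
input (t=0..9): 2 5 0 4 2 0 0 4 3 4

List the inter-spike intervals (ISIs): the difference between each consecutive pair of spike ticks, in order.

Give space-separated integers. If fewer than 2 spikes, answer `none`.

Answer: 1 2 1 3 1 1

Derivation:
t=0: input=2 -> V=0 FIRE
t=1: input=5 -> V=0 FIRE
t=2: input=0 -> V=0
t=3: input=4 -> V=0 FIRE
t=4: input=2 -> V=0 FIRE
t=5: input=0 -> V=0
t=6: input=0 -> V=0
t=7: input=4 -> V=0 FIRE
t=8: input=3 -> V=0 FIRE
t=9: input=4 -> V=0 FIRE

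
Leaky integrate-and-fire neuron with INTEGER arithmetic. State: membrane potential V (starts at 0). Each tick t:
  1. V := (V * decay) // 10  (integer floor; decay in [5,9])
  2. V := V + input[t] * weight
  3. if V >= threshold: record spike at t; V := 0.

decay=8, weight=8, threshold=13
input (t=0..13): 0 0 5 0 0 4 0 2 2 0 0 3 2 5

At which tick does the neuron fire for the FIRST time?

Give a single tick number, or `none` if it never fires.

t=0: input=0 -> V=0
t=1: input=0 -> V=0
t=2: input=5 -> V=0 FIRE
t=3: input=0 -> V=0
t=4: input=0 -> V=0
t=5: input=4 -> V=0 FIRE
t=6: input=0 -> V=0
t=7: input=2 -> V=0 FIRE
t=8: input=2 -> V=0 FIRE
t=9: input=0 -> V=0
t=10: input=0 -> V=0
t=11: input=3 -> V=0 FIRE
t=12: input=2 -> V=0 FIRE
t=13: input=5 -> V=0 FIRE

Answer: 2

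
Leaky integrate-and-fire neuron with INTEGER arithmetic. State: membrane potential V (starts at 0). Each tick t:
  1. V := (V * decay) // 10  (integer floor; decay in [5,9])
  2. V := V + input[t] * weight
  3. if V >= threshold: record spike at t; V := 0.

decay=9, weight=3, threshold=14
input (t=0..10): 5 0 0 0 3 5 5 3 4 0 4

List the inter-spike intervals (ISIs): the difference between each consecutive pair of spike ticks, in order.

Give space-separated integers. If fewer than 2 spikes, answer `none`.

t=0: input=5 -> V=0 FIRE
t=1: input=0 -> V=0
t=2: input=0 -> V=0
t=3: input=0 -> V=0
t=4: input=3 -> V=9
t=5: input=5 -> V=0 FIRE
t=6: input=5 -> V=0 FIRE
t=7: input=3 -> V=9
t=8: input=4 -> V=0 FIRE
t=9: input=0 -> V=0
t=10: input=4 -> V=12

Answer: 5 1 2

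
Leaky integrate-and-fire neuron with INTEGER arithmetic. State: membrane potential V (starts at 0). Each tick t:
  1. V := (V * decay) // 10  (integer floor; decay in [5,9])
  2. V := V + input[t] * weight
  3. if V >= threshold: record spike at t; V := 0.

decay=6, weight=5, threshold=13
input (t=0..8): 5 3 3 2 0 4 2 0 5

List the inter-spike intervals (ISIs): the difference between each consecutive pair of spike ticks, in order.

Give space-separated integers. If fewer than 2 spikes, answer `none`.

t=0: input=5 -> V=0 FIRE
t=1: input=3 -> V=0 FIRE
t=2: input=3 -> V=0 FIRE
t=3: input=2 -> V=10
t=4: input=0 -> V=6
t=5: input=4 -> V=0 FIRE
t=6: input=2 -> V=10
t=7: input=0 -> V=6
t=8: input=5 -> V=0 FIRE

Answer: 1 1 3 3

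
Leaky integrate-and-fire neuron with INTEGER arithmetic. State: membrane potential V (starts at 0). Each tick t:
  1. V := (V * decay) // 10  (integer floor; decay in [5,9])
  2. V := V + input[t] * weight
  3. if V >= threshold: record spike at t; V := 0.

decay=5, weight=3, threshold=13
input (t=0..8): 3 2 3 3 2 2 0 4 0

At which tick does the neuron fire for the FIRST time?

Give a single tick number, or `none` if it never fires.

t=0: input=3 -> V=9
t=1: input=2 -> V=10
t=2: input=3 -> V=0 FIRE
t=3: input=3 -> V=9
t=4: input=2 -> V=10
t=5: input=2 -> V=11
t=6: input=0 -> V=5
t=7: input=4 -> V=0 FIRE
t=8: input=0 -> V=0

Answer: 2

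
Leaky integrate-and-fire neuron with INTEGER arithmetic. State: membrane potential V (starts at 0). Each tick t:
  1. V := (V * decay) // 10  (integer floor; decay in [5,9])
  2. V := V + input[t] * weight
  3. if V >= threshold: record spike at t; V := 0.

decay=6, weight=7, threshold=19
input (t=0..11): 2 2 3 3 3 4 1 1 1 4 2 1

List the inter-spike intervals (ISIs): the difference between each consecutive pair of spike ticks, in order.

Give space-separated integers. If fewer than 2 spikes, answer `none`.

Answer: 1 1 1 1 4

Derivation:
t=0: input=2 -> V=14
t=1: input=2 -> V=0 FIRE
t=2: input=3 -> V=0 FIRE
t=3: input=3 -> V=0 FIRE
t=4: input=3 -> V=0 FIRE
t=5: input=4 -> V=0 FIRE
t=6: input=1 -> V=7
t=7: input=1 -> V=11
t=8: input=1 -> V=13
t=9: input=4 -> V=0 FIRE
t=10: input=2 -> V=14
t=11: input=1 -> V=15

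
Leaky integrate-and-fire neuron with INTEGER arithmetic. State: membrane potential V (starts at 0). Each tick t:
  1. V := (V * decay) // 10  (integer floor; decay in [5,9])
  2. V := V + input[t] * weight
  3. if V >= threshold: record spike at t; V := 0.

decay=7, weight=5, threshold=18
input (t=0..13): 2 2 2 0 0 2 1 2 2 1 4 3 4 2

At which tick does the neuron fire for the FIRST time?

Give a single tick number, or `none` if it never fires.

Answer: 2

Derivation:
t=0: input=2 -> V=10
t=1: input=2 -> V=17
t=2: input=2 -> V=0 FIRE
t=3: input=0 -> V=0
t=4: input=0 -> V=0
t=5: input=2 -> V=10
t=6: input=1 -> V=12
t=7: input=2 -> V=0 FIRE
t=8: input=2 -> V=10
t=9: input=1 -> V=12
t=10: input=4 -> V=0 FIRE
t=11: input=3 -> V=15
t=12: input=4 -> V=0 FIRE
t=13: input=2 -> V=10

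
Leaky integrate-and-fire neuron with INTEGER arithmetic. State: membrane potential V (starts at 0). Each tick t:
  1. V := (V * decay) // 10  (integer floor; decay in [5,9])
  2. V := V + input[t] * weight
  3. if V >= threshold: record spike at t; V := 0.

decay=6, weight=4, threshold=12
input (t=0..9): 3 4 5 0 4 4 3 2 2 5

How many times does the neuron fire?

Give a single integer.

t=0: input=3 -> V=0 FIRE
t=1: input=4 -> V=0 FIRE
t=2: input=5 -> V=0 FIRE
t=3: input=0 -> V=0
t=4: input=4 -> V=0 FIRE
t=5: input=4 -> V=0 FIRE
t=6: input=3 -> V=0 FIRE
t=7: input=2 -> V=8
t=8: input=2 -> V=0 FIRE
t=9: input=5 -> V=0 FIRE

Answer: 8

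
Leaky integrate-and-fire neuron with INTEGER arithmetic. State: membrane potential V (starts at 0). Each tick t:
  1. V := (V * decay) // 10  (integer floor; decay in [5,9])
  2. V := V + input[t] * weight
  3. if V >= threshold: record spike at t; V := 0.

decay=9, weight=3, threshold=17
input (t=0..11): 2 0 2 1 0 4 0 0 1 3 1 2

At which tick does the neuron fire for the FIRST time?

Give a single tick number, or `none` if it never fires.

t=0: input=2 -> V=6
t=1: input=0 -> V=5
t=2: input=2 -> V=10
t=3: input=1 -> V=12
t=4: input=0 -> V=10
t=5: input=4 -> V=0 FIRE
t=6: input=0 -> V=0
t=7: input=0 -> V=0
t=8: input=1 -> V=3
t=9: input=3 -> V=11
t=10: input=1 -> V=12
t=11: input=2 -> V=16

Answer: 5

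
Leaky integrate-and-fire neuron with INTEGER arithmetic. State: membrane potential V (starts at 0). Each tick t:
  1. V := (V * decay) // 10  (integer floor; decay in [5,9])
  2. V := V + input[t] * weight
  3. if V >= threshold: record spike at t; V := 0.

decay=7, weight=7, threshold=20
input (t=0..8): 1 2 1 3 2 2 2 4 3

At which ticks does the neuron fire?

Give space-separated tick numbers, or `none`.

Answer: 3 5 7 8

Derivation:
t=0: input=1 -> V=7
t=1: input=2 -> V=18
t=2: input=1 -> V=19
t=3: input=3 -> V=0 FIRE
t=4: input=2 -> V=14
t=5: input=2 -> V=0 FIRE
t=6: input=2 -> V=14
t=7: input=4 -> V=0 FIRE
t=8: input=3 -> V=0 FIRE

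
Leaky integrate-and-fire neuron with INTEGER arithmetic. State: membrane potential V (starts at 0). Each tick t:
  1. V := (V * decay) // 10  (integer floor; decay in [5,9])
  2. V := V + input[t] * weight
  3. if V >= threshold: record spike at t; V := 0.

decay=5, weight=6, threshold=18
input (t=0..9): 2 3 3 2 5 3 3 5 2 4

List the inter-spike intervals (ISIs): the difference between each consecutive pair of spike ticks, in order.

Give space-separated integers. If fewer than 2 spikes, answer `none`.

t=0: input=2 -> V=12
t=1: input=3 -> V=0 FIRE
t=2: input=3 -> V=0 FIRE
t=3: input=2 -> V=12
t=4: input=5 -> V=0 FIRE
t=5: input=3 -> V=0 FIRE
t=6: input=3 -> V=0 FIRE
t=7: input=5 -> V=0 FIRE
t=8: input=2 -> V=12
t=9: input=4 -> V=0 FIRE

Answer: 1 2 1 1 1 2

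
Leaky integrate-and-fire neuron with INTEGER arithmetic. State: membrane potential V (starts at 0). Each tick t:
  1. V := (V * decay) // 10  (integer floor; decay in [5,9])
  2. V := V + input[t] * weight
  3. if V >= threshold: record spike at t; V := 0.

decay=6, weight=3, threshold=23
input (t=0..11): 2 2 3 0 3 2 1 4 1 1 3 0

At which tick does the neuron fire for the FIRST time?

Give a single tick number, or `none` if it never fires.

Answer: none

Derivation:
t=0: input=2 -> V=6
t=1: input=2 -> V=9
t=2: input=3 -> V=14
t=3: input=0 -> V=8
t=4: input=3 -> V=13
t=5: input=2 -> V=13
t=6: input=1 -> V=10
t=7: input=4 -> V=18
t=8: input=1 -> V=13
t=9: input=1 -> V=10
t=10: input=3 -> V=15
t=11: input=0 -> V=9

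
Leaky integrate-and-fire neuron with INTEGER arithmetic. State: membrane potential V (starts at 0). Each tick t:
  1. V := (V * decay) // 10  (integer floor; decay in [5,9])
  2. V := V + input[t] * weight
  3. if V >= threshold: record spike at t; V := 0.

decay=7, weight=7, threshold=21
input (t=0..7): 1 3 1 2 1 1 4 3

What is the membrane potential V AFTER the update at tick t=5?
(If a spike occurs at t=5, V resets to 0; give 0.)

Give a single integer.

Answer: 20

Derivation:
t=0: input=1 -> V=7
t=1: input=3 -> V=0 FIRE
t=2: input=1 -> V=7
t=3: input=2 -> V=18
t=4: input=1 -> V=19
t=5: input=1 -> V=20
t=6: input=4 -> V=0 FIRE
t=7: input=3 -> V=0 FIRE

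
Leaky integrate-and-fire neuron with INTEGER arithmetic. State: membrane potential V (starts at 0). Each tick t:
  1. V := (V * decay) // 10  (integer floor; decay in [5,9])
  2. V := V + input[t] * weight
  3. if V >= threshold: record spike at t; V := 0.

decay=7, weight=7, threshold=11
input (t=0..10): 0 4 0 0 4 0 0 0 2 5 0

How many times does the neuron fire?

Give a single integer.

Answer: 4

Derivation:
t=0: input=0 -> V=0
t=1: input=4 -> V=0 FIRE
t=2: input=0 -> V=0
t=3: input=0 -> V=0
t=4: input=4 -> V=0 FIRE
t=5: input=0 -> V=0
t=6: input=0 -> V=0
t=7: input=0 -> V=0
t=8: input=2 -> V=0 FIRE
t=9: input=5 -> V=0 FIRE
t=10: input=0 -> V=0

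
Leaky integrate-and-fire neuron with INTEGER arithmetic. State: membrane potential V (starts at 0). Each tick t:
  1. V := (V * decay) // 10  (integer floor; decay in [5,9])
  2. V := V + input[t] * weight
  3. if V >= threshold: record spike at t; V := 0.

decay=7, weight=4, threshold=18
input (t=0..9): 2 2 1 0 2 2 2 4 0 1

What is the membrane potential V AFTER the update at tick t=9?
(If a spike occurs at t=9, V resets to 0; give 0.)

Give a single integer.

Answer: 11

Derivation:
t=0: input=2 -> V=8
t=1: input=2 -> V=13
t=2: input=1 -> V=13
t=3: input=0 -> V=9
t=4: input=2 -> V=14
t=5: input=2 -> V=17
t=6: input=2 -> V=0 FIRE
t=7: input=4 -> V=16
t=8: input=0 -> V=11
t=9: input=1 -> V=11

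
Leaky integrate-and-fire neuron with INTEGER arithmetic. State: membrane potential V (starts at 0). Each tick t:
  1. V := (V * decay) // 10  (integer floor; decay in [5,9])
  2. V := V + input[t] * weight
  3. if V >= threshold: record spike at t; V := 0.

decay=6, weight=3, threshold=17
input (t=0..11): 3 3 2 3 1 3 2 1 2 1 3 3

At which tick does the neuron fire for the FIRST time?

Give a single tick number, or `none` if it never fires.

Answer: 3

Derivation:
t=0: input=3 -> V=9
t=1: input=3 -> V=14
t=2: input=2 -> V=14
t=3: input=3 -> V=0 FIRE
t=4: input=1 -> V=3
t=5: input=3 -> V=10
t=6: input=2 -> V=12
t=7: input=1 -> V=10
t=8: input=2 -> V=12
t=9: input=1 -> V=10
t=10: input=3 -> V=15
t=11: input=3 -> V=0 FIRE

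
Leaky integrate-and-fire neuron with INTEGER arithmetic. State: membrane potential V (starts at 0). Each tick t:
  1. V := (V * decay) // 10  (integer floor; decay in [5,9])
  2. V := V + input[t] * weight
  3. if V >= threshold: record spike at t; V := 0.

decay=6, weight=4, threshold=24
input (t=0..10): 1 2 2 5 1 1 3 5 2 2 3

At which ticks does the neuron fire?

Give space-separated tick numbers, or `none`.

t=0: input=1 -> V=4
t=1: input=2 -> V=10
t=2: input=2 -> V=14
t=3: input=5 -> V=0 FIRE
t=4: input=1 -> V=4
t=5: input=1 -> V=6
t=6: input=3 -> V=15
t=7: input=5 -> V=0 FIRE
t=8: input=2 -> V=8
t=9: input=2 -> V=12
t=10: input=3 -> V=19

Answer: 3 7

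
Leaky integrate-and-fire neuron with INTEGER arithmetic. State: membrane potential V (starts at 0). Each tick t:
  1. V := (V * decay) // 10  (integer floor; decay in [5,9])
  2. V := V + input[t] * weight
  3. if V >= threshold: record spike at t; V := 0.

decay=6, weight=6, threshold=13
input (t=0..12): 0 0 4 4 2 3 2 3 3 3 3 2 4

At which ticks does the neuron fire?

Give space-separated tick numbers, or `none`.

t=0: input=0 -> V=0
t=1: input=0 -> V=0
t=2: input=4 -> V=0 FIRE
t=3: input=4 -> V=0 FIRE
t=4: input=2 -> V=12
t=5: input=3 -> V=0 FIRE
t=6: input=2 -> V=12
t=7: input=3 -> V=0 FIRE
t=8: input=3 -> V=0 FIRE
t=9: input=3 -> V=0 FIRE
t=10: input=3 -> V=0 FIRE
t=11: input=2 -> V=12
t=12: input=4 -> V=0 FIRE

Answer: 2 3 5 7 8 9 10 12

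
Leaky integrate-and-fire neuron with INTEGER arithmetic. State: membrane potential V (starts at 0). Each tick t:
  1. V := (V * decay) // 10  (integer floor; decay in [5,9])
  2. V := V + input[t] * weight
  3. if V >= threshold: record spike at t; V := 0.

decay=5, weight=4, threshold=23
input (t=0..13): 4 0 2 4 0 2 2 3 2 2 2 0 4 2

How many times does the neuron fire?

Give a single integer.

Answer: 0

Derivation:
t=0: input=4 -> V=16
t=1: input=0 -> V=8
t=2: input=2 -> V=12
t=3: input=4 -> V=22
t=4: input=0 -> V=11
t=5: input=2 -> V=13
t=6: input=2 -> V=14
t=7: input=3 -> V=19
t=8: input=2 -> V=17
t=9: input=2 -> V=16
t=10: input=2 -> V=16
t=11: input=0 -> V=8
t=12: input=4 -> V=20
t=13: input=2 -> V=18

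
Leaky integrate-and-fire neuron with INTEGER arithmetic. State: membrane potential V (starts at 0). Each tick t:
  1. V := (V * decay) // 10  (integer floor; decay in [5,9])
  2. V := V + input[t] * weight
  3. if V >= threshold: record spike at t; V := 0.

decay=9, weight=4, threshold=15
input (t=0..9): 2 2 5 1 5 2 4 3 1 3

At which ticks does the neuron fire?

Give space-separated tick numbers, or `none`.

t=0: input=2 -> V=8
t=1: input=2 -> V=0 FIRE
t=2: input=5 -> V=0 FIRE
t=3: input=1 -> V=4
t=4: input=5 -> V=0 FIRE
t=5: input=2 -> V=8
t=6: input=4 -> V=0 FIRE
t=7: input=3 -> V=12
t=8: input=1 -> V=14
t=9: input=3 -> V=0 FIRE

Answer: 1 2 4 6 9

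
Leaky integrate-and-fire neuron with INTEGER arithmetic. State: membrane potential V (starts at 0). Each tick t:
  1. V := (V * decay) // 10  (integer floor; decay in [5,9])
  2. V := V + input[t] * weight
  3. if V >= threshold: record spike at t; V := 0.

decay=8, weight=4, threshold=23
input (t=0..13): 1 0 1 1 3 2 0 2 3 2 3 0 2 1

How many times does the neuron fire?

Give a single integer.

t=0: input=1 -> V=4
t=1: input=0 -> V=3
t=2: input=1 -> V=6
t=3: input=1 -> V=8
t=4: input=3 -> V=18
t=5: input=2 -> V=22
t=6: input=0 -> V=17
t=7: input=2 -> V=21
t=8: input=3 -> V=0 FIRE
t=9: input=2 -> V=8
t=10: input=3 -> V=18
t=11: input=0 -> V=14
t=12: input=2 -> V=19
t=13: input=1 -> V=19

Answer: 1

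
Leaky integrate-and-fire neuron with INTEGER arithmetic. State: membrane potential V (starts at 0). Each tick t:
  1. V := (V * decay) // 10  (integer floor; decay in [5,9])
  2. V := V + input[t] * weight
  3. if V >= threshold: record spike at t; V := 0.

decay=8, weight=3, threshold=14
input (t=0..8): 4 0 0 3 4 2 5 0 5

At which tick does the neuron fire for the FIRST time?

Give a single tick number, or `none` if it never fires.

t=0: input=4 -> V=12
t=1: input=0 -> V=9
t=2: input=0 -> V=7
t=3: input=3 -> V=0 FIRE
t=4: input=4 -> V=12
t=5: input=2 -> V=0 FIRE
t=6: input=5 -> V=0 FIRE
t=7: input=0 -> V=0
t=8: input=5 -> V=0 FIRE

Answer: 3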